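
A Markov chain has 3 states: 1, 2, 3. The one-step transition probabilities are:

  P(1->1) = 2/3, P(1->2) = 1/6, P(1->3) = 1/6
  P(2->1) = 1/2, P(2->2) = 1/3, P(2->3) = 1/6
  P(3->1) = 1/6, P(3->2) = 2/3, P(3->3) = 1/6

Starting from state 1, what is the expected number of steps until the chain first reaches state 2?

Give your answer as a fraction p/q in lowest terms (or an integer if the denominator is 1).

Answer: 4

Derivation:
Let h_i = expected steps to first reach 2 from state i.
Boundary: h_2 = 0.
First-step equations for the other states:
  h_1 = 1 + 2/3*h_1 + 1/6*h_2 + 1/6*h_3
  h_3 = 1 + 1/6*h_1 + 2/3*h_2 + 1/6*h_3

Substituting h_2 = 0 and rearranging gives the linear system (I - Q) h = 1:
  [1/3, -1/6] . (h_1, h_3) = 1
  [-1/6, 5/6] . (h_1, h_3) = 1

Solving yields:
  h_1 = 4
  h_3 = 2

Starting state is 1, so the expected hitting time is h_1 = 4.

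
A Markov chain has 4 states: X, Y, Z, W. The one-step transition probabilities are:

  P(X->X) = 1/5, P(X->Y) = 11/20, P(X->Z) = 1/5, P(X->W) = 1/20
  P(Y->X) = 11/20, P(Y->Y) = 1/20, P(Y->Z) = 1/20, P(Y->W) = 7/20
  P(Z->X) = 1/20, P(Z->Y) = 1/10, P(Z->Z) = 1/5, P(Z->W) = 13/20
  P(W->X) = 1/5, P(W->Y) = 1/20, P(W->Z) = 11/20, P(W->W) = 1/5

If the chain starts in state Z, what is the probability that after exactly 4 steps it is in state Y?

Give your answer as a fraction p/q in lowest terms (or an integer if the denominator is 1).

Computing P^4 by repeated multiplication:
P^1 =
  X: [1/5, 11/20, 1/5, 1/20]
  Y: [11/20, 1/20, 1/20, 7/20]
  Z: [1/20, 1/10, 1/5, 13/20]
  W: [1/5, 1/20, 11/20, 1/5]
P^2 =
  X: [29/80, 4/25, 27/200, 137/400]
  Y: [21/100, 131/400, 63/200, 59/400]
  Z: [41/200, 17/200, 33/80, 119/400]
  W: [27/200, 71/400, 21/80, 17/40]
P^3 =
  X: [943/4000, 119/500, 2367/8000, 1843/8000]
  Y: [2139/8000, 683/4000, 81/400, 23/64]
  Z: [1343/8000, 277/1600, 2331/8000, 2941/8000]
  W: [891/4000, 209/1600, 2577/8000, 649/2000]
P^4 =
  X: [38227/160000, 29227/160000, 39189/160000, 53357/160000]
  Y: [18351/80000, 3101/16000, 48027/160000, 44261/160000]
  Z: [17351/80000, 23761/160000, 3027/10000, 10621/32000]
  W: [987/5000, 28397/160000, 47037/160000, 26491/80000]

(P^4)[Z -> Y] = 23761/160000

Answer: 23761/160000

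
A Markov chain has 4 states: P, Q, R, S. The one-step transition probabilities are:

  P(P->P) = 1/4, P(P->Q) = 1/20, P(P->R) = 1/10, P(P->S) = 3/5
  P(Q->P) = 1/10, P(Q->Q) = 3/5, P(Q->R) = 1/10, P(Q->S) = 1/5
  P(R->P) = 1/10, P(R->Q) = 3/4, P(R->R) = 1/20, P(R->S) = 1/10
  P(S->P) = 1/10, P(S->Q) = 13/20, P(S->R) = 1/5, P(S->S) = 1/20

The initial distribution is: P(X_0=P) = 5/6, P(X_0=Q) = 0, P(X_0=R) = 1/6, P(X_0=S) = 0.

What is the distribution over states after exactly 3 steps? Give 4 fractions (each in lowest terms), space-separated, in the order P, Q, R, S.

Answer: 1921/16000 419/750 5423/48000 4999/24000

Derivation:
Propagating the distribution step by step (d_{t+1} = d_t * P):
d_0 = (P=5/6, Q=0, R=1/6, S=0)
  d_1[P] = 5/6*1/4 + 0*1/10 + 1/6*1/10 + 0*1/10 = 9/40
  d_1[Q] = 5/6*1/20 + 0*3/5 + 1/6*3/4 + 0*13/20 = 1/6
  d_1[R] = 5/6*1/10 + 0*1/10 + 1/6*1/20 + 0*1/5 = 11/120
  d_1[S] = 5/6*3/5 + 0*1/5 + 1/6*1/10 + 0*1/20 = 31/60
d_1 = (P=9/40, Q=1/6, R=11/120, S=31/60)
  d_2[P] = 9/40*1/4 + 1/6*1/10 + 11/120*1/10 + 31/60*1/10 = 107/800
  d_2[Q] = 9/40*1/20 + 1/6*3/5 + 11/120*3/4 + 31/60*13/20 = 619/1200
  d_2[R] = 9/40*1/10 + 1/6*1/10 + 11/120*1/20 + 31/60*1/5 = 353/2400
  d_2[S] = 9/40*3/5 + 1/6*1/5 + 11/120*1/10 + 31/60*1/20 = 61/300
d_2 = (P=107/800, Q=619/1200, R=353/2400, S=61/300)
  d_3[P] = 107/800*1/4 + 619/1200*1/10 + 353/2400*1/10 + 61/300*1/10 = 1921/16000
  d_3[Q] = 107/800*1/20 + 619/1200*3/5 + 353/2400*3/4 + 61/300*13/20 = 419/750
  d_3[R] = 107/800*1/10 + 619/1200*1/10 + 353/2400*1/20 + 61/300*1/5 = 5423/48000
  d_3[S] = 107/800*3/5 + 619/1200*1/5 + 353/2400*1/10 + 61/300*1/20 = 4999/24000
d_3 = (P=1921/16000, Q=419/750, R=5423/48000, S=4999/24000)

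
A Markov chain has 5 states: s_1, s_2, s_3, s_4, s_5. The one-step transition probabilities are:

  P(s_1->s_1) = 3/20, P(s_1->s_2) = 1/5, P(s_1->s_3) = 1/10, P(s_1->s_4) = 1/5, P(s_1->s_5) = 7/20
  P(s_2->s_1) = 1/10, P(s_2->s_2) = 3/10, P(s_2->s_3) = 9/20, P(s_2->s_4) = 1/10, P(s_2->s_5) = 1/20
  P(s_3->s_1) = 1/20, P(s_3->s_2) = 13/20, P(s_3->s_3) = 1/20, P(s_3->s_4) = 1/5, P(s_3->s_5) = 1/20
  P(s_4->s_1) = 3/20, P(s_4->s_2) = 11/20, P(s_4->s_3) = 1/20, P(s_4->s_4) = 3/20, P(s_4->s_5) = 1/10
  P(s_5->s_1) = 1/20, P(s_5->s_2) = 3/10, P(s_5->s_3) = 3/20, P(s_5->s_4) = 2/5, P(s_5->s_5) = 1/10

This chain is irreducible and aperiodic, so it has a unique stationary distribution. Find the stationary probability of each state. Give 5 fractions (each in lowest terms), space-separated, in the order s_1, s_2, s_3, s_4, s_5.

Answer: 6245/64229 26505/64229 1338/5839 10838/64229 5923/64229

Derivation:
The stationary distribution satisfies pi = pi * P, i.e.:
  pi_s_1 = 3/20*pi_s_1 + 1/10*pi_s_2 + 1/20*pi_s_3 + 3/20*pi_s_4 + 1/20*pi_s_5
  pi_s_2 = 1/5*pi_s_1 + 3/10*pi_s_2 + 13/20*pi_s_3 + 11/20*pi_s_4 + 3/10*pi_s_5
  pi_s_3 = 1/10*pi_s_1 + 9/20*pi_s_2 + 1/20*pi_s_3 + 1/20*pi_s_4 + 3/20*pi_s_5
  pi_s_4 = 1/5*pi_s_1 + 1/10*pi_s_2 + 1/5*pi_s_3 + 3/20*pi_s_4 + 2/5*pi_s_5
  pi_s_5 = 7/20*pi_s_1 + 1/20*pi_s_2 + 1/20*pi_s_3 + 1/10*pi_s_4 + 1/10*pi_s_5
with normalization: pi_s_1 + pi_s_2 + pi_s_3 + pi_s_4 + pi_s_5 = 1.

Using the first 4 balance equations plus normalization, the linear system A*pi = b is:
  [-17/20, 1/10, 1/20, 3/20, 1/20] . pi = 0
  [1/5, -7/10, 13/20, 11/20, 3/10] . pi = 0
  [1/10, 9/20, -19/20, 1/20, 3/20] . pi = 0
  [1/5, 1/10, 1/5, -17/20, 2/5] . pi = 0
  [1, 1, 1, 1, 1] . pi = 1

Solving yields:
  pi_s_1 = 6245/64229
  pi_s_2 = 26505/64229
  pi_s_3 = 1338/5839
  pi_s_4 = 10838/64229
  pi_s_5 = 5923/64229

Verification (pi * P):
  6245/64229*3/20 + 26505/64229*1/10 + 1338/5839*1/20 + 10838/64229*3/20 + 5923/64229*1/20 = 6245/64229 = pi_s_1  (ok)
  6245/64229*1/5 + 26505/64229*3/10 + 1338/5839*13/20 + 10838/64229*11/20 + 5923/64229*3/10 = 26505/64229 = pi_s_2  (ok)
  6245/64229*1/10 + 26505/64229*9/20 + 1338/5839*1/20 + 10838/64229*1/20 + 5923/64229*3/20 = 1338/5839 = pi_s_3  (ok)
  6245/64229*1/5 + 26505/64229*1/10 + 1338/5839*1/5 + 10838/64229*3/20 + 5923/64229*2/5 = 10838/64229 = pi_s_4  (ok)
  6245/64229*7/20 + 26505/64229*1/20 + 1338/5839*1/20 + 10838/64229*1/10 + 5923/64229*1/10 = 5923/64229 = pi_s_5  (ok)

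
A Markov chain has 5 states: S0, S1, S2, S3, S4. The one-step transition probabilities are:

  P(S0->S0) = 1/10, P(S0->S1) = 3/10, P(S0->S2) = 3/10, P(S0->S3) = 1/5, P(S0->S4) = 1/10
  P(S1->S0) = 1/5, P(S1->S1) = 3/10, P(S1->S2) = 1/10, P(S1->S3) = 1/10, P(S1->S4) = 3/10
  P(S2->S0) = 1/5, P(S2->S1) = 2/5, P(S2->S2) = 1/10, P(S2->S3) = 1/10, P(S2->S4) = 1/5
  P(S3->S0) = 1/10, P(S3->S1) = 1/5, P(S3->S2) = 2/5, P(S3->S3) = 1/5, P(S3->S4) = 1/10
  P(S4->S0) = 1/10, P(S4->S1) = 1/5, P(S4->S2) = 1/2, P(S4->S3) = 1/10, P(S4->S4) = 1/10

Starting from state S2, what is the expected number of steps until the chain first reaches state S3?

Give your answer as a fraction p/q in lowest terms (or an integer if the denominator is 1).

Answer: 13410/1561

Derivation:
Let h_i = expected steps to first reach S3 from state i.
Boundary: h_S3 = 0.
First-step equations for the other states:
  h_S0 = 1 + 1/10*h_S0 + 3/10*h_S1 + 3/10*h_S2 + 1/5*h_S3 + 1/10*h_S4
  h_S1 = 1 + 1/5*h_S0 + 3/10*h_S1 + 1/10*h_S2 + 1/10*h_S3 + 3/10*h_S4
  h_S2 = 1 + 1/5*h_S0 + 2/5*h_S1 + 1/10*h_S2 + 1/10*h_S3 + 1/5*h_S4
  h_S4 = 1 + 1/10*h_S0 + 1/5*h_S1 + 1/2*h_S2 + 1/10*h_S3 + 1/10*h_S4

Substituting h_S3 = 0 and rearranging gives the linear system (I - Q) h = 1:
  [9/10, -3/10, -3/10, -1/10] . (h_S0, h_S1, h_S2, h_S4) = 1
  [-1/5, 7/10, -1/10, -3/10] . (h_S0, h_S1, h_S2, h_S4) = 1
  [-1/5, -2/5, 9/10, -1/5] . (h_S0, h_S1, h_S2, h_S4) = 1
  [-1/10, -1/5, -1/2, 9/10] . (h_S0, h_S1, h_S2, h_S4) = 1

Solving yields:
  h_S0 = 1740/223
  h_S1 = 13420/1561
  h_S2 = 13410/1561
  h_S4 = 13520/1561

Starting state is S2, so the expected hitting time is h_S2 = 13410/1561.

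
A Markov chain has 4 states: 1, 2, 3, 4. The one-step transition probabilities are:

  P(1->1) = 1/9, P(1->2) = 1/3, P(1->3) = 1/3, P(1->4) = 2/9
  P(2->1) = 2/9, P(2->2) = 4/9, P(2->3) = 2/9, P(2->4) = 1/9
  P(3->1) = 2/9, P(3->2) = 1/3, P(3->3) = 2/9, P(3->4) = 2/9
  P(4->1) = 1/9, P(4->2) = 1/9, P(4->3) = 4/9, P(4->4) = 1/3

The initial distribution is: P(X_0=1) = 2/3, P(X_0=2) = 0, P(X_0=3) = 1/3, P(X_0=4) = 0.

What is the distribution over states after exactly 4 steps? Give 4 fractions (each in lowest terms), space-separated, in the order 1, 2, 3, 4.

Propagating the distribution step by step (d_{t+1} = d_t * P):
d_0 = (1=2/3, 2=0, 3=1/3, 4=0)
  d_1[1] = 2/3*1/9 + 0*2/9 + 1/3*2/9 + 0*1/9 = 4/27
  d_1[2] = 2/3*1/3 + 0*4/9 + 1/3*1/3 + 0*1/9 = 1/3
  d_1[3] = 2/3*1/3 + 0*2/9 + 1/3*2/9 + 0*4/9 = 8/27
  d_1[4] = 2/3*2/9 + 0*1/9 + 1/3*2/9 + 0*1/3 = 2/9
d_1 = (1=4/27, 2=1/3, 3=8/27, 4=2/9)
  d_2[1] = 4/27*1/9 + 1/3*2/9 + 8/27*2/9 + 2/9*1/9 = 44/243
  d_2[2] = 4/27*1/3 + 1/3*4/9 + 8/27*1/3 + 2/9*1/9 = 26/81
  d_2[3] = 4/27*1/3 + 1/3*2/9 + 8/27*2/9 + 2/9*4/9 = 70/243
  d_2[4] = 4/27*2/9 + 1/3*1/9 + 8/27*2/9 + 2/9*1/3 = 17/81
d_2 = (1=44/243, 2=26/81, 3=70/243, 4=17/81)
  d_3[1] = 44/243*1/9 + 26/81*2/9 + 70/243*2/9 + 17/81*1/9 = 391/2187
  d_3[2] = 44/243*1/3 + 26/81*4/9 + 70/243*1/3 + 17/81*1/9 = 235/729
  d_3[3] = 44/243*1/3 + 26/81*2/9 + 70/243*2/9 + 17/81*4/9 = 632/2187
  d_3[4] = 44/243*2/9 + 26/81*1/9 + 70/243*2/9 + 17/81*1/3 = 17/81
d_3 = (1=391/2187, 2=235/729, 3=632/2187, 4=17/81)
  d_4[1] = 391/2187*1/9 + 235/729*2/9 + 632/2187*2/9 + 17/81*1/9 = 3524/19683
  d_4[2] = 391/2187*1/3 + 235/729*4/9 + 632/2187*1/3 + 17/81*1/9 = 2116/6561
  d_4[3] = 391/2187*1/3 + 235/729*2/9 + 632/2187*2/9 + 17/81*4/9 = 5683/19683
  d_4[4] = 391/2187*2/9 + 235/729*1/9 + 632/2187*2/9 + 17/81*1/3 = 1376/6561
d_4 = (1=3524/19683, 2=2116/6561, 3=5683/19683, 4=1376/6561)

Answer: 3524/19683 2116/6561 5683/19683 1376/6561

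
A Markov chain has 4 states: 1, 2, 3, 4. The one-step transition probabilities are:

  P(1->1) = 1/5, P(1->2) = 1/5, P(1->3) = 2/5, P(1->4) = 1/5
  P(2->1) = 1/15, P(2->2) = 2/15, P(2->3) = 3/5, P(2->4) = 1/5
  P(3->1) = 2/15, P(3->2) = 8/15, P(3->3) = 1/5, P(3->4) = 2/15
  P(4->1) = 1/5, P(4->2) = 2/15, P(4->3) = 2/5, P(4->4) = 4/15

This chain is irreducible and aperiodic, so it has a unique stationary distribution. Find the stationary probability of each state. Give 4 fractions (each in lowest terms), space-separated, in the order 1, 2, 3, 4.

The stationary distribution satisfies pi = pi * P, i.e.:
  pi_1 = 1/5*pi_1 + 1/15*pi_2 + 2/15*pi_3 + 1/5*pi_4
  pi_2 = 1/5*pi_1 + 2/15*pi_2 + 8/15*pi_3 + 2/15*pi_4
  pi_3 = 2/5*pi_1 + 3/5*pi_2 + 1/5*pi_3 + 2/5*pi_4
  pi_4 = 1/5*pi_1 + 1/5*pi_2 + 2/15*pi_3 + 4/15*pi_4
with normalization: pi_1 + pi_2 + pi_3 + pi_4 = 1.

Using the first 3 balance equations plus normalization, the linear system A*pi = b is:
  [-4/5, 1/15, 2/15, 1/5] . pi = 0
  [1/5, -13/15, 8/15, 2/15] . pi = 0
  [2/5, 3/5, -4/5, 2/5] . pi = 0
  [1, 1, 1, 1] . pi = 1

Solving yields:
  pi_1 = 172/1273
  pi_2 = 376/1273
  pi_3 = 487/1273
  pi_4 = 238/1273

Verification (pi * P):
  172/1273*1/5 + 376/1273*1/15 + 487/1273*2/15 + 238/1273*1/5 = 172/1273 = pi_1  (ok)
  172/1273*1/5 + 376/1273*2/15 + 487/1273*8/15 + 238/1273*2/15 = 376/1273 = pi_2  (ok)
  172/1273*2/5 + 376/1273*3/5 + 487/1273*1/5 + 238/1273*2/5 = 487/1273 = pi_3  (ok)
  172/1273*1/5 + 376/1273*1/5 + 487/1273*2/15 + 238/1273*4/15 = 238/1273 = pi_4  (ok)

Answer: 172/1273 376/1273 487/1273 238/1273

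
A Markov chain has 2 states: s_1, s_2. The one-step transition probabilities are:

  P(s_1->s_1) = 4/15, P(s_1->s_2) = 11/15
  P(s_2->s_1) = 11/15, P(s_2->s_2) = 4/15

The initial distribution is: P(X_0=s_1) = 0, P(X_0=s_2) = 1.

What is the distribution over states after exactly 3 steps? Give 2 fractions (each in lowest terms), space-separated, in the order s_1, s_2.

Answer: 1859/3375 1516/3375

Derivation:
Propagating the distribution step by step (d_{t+1} = d_t * P):
d_0 = (s_1=0, s_2=1)
  d_1[s_1] = 0*4/15 + 1*11/15 = 11/15
  d_1[s_2] = 0*11/15 + 1*4/15 = 4/15
d_1 = (s_1=11/15, s_2=4/15)
  d_2[s_1] = 11/15*4/15 + 4/15*11/15 = 88/225
  d_2[s_2] = 11/15*11/15 + 4/15*4/15 = 137/225
d_2 = (s_1=88/225, s_2=137/225)
  d_3[s_1] = 88/225*4/15 + 137/225*11/15 = 1859/3375
  d_3[s_2] = 88/225*11/15 + 137/225*4/15 = 1516/3375
d_3 = (s_1=1859/3375, s_2=1516/3375)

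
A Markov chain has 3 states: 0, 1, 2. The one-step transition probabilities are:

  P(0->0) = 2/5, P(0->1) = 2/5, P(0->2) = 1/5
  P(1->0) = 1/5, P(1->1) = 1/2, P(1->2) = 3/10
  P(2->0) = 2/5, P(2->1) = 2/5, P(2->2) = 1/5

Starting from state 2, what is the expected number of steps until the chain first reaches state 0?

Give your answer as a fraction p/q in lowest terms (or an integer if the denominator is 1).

Let h_i = expected steps to first reach 0 from state i.
Boundary: h_0 = 0.
First-step equations for the other states:
  h_1 = 1 + 1/5*h_0 + 1/2*h_1 + 3/10*h_2
  h_2 = 1 + 2/5*h_0 + 2/5*h_1 + 1/5*h_2

Substituting h_0 = 0 and rearranging gives the linear system (I - Q) h = 1:
  [1/2, -3/10] . (h_1, h_2) = 1
  [-2/5, 4/5] . (h_1, h_2) = 1

Solving yields:
  h_1 = 55/14
  h_2 = 45/14

Starting state is 2, so the expected hitting time is h_2 = 45/14.

Answer: 45/14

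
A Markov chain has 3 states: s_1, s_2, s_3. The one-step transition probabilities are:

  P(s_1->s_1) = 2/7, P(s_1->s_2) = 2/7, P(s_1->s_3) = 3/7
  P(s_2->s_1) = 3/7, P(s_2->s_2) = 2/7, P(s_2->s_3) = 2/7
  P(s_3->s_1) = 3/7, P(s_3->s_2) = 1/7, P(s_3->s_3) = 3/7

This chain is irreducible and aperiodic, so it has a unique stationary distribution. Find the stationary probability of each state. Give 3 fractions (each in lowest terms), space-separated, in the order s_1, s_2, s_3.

The stationary distribution satisfies pi = pi * P, i.e.:
  pi_s_1 = 2/7*pi_s_1 + 3/7*pi_s_2 + 3/7*pi_s_3
  pi_s_2 = 2/7*pi_s_1 + 2/7*pi_s_2 + 1/7*pi_s_3
  pi_s_3 = 3/7*pi_s_1 + 2/7*pi_s_2 + 3/7*pi_s_3
with normalization: pi_s_1 + pi_s_2 + pi_s_3 = 1.

Using the first 2 balance equations plus normalization, the linear system A*pi = b is:
  [-5/7, 3/7, 3/7] . pi = 0
  [2/7, -5/7, 1/7] . pi = 0
  [1, 1, 1] . pi = 1

Solving yields:
  pi_s_1 = 3/8
  pi_s_2 = 11/48
  pi_s_3 = 19/48

Verification (pi * P):
  3/8*2/7 + 11/48*3/7 + 19/48*3/7 = 3/8 = pi_s_1  (ok)
  3/8*2/7 + 11/48*2/7 + 19/48*1/7 = 11/48 = pi_s_2  (ok)
  3/8*3/7 + 11/48*2/7 + 19/48*3/7 = 19/48 = pi_s_3  (ok)

Answer: 3/8 11/48 19/48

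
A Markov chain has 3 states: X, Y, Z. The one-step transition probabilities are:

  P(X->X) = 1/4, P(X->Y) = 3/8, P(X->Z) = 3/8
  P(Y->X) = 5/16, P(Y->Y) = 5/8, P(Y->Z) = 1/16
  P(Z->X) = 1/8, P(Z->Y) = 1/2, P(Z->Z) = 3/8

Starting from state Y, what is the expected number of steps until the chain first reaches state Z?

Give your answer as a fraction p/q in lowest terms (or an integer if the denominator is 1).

Let h_i = expected steps to first reach Z from state i.
Boundary: h_Z = 0.
First-step equations for the other states:
  h_X = 1 + 1/4*h_X + 3/8*h_Y + 3/8*h_Z
  h_Y = 1 + 5/16*h_X + 5/8*h_Y + 1/16*h_Z

Substituting h_Z = 0 and rearranging gives the linear system (I - Q) h = 1:
  [3/4, -3/8] . (h_X, h_Y) = 1
  [-5/16, 3/8] . (h_X, h_Y) = 1

Solving yields:
  h_X = 32/7
  h_Y = 136/21

Starting state is Y, so the expected hitting time is h_Y = 136/21.

Answer: 136/21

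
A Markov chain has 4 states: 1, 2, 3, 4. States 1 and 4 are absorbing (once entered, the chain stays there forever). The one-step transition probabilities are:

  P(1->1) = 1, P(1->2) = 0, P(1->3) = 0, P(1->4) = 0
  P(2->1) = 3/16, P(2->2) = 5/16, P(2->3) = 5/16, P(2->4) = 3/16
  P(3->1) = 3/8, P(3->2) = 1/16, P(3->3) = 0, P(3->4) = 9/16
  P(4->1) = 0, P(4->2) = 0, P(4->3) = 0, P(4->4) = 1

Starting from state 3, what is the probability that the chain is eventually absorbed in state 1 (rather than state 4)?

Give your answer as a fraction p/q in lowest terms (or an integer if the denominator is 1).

Answer: 23/57

Derivation:
Let a_i = P(absorbed in 1 | start in state i).
Boundary conditions: a_1 = 1, a_4 = 0.
For each transient state i, a_i = sum_j P(i->j) * a_j:
  a_2 = 3/16*a_1 + 5/16*a_2 + 5/16*a_3 + 3/16*a_4
  a_3 = 3/8*a_1 + 1/16*a_2 + 0*a_3 + 9/16*a_4

Substituting a_1 = 1 and a_4 = 0, rearrange to (I - Q) a = r where r[i] = P(i -> 1):
  [11/16, -5/16] . (a_2, a_3) = 3/16
  [-1/16, 1] . (a_2, a_3) = 3/8

Solving yields:
  a_2 = 26/57
  a_3 = 23/57

Starting state is 3, so the absorption probability is a_3 = 23/57.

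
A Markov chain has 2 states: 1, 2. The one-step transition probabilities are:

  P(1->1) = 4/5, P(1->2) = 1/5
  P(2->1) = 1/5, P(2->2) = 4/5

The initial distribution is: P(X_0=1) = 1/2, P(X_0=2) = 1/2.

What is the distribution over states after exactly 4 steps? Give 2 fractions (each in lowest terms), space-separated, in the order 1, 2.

Propagating the distribution step by step (d_{t+1} = d_t * P):
d_0 = (1=1/2, 2=1/2)
  d_1[1] = 1/2*4/5 + 1/2*1/5 = 1/2
  d_1[2] = 1/2*1/5 + 1/2*4/5 = 1/2
d_1 = (1=1/2, 2=1/2)
  d_2[1] = 1/2*4/5 + 1/2*1/5 = 1/2
  d_2[2] = 1/2*1/5 + 1/2*4/5 = 1/2
d_2 = (1=1/2, 2=1/2)
  d_3[1] = 1/2*4/5 + 1/2*1/5 = 1/2
  d_3[2] = 1/2*1/5 + 1/2*4/5 = 1/2
d_3 = (1=1/2, 2=1/2)
  d_4[1] = 1/2*4/5 + 1/2*1/5 = 1/2
  d_4[2] = 1/2*1/5 + 1/2*4/5 = 1/2
d_4 = (1=1/2, 2=1/2)

Answer: 1/2 1/2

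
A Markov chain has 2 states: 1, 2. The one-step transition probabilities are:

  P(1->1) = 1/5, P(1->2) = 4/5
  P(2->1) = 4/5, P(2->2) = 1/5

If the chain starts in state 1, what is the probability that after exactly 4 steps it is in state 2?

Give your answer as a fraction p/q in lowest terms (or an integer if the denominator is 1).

Computing P^4 by repeated multiplication:
P^1 =
  1: [1/5, 4/5]
  2: [4/5, 1/5]
P^2 =
  1: [17/25, 8/25]
  2: [8/25, 17/25]
P^3 =
  1: [49/125, 76/125]
  2: [76/125, 49/125]
P^4 =
  1: [353/625, 272/625]
  2: [272/625, 353/625]

(P^4)[1 -> 2] = 272/625

Answer: 272/625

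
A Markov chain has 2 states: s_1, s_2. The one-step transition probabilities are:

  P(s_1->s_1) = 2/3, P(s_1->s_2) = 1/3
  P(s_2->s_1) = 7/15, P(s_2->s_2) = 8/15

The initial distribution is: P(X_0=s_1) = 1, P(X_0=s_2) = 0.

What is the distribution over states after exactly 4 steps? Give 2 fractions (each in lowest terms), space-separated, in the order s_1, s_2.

Propagating the distribution step by step (d_{t+1} = d_t * P):
d_0 = (s_1=1, s_2=0)
  d_1[s_1] = 1*2/3 + 0*7/15 = 2/3
  d_1[s_2] = 1*1/3 + 0*8/15 = 1/3
d_1 = (s_1=2/3, s_2=1/3)
  d_2[s_1] = 2/3*2/3 + 1/3*7/15 = 3/5
  d_2[s_2] = 2/3*1/3 + 1/3*8/15 = 2/5
d_2 = (s_1=3/5, s_2=2/5)
  d_3[s_1] = 3/5*2/3 + 2/5*7/15 = 44/75
  d_3[s_2] = 3/5*1/3 + 2/5*8/15 = 31/75
d_3 = (s_1=44/75, s_2=31/75)
  d_4[s_1] = 44/75*2/3 + 31/75*7/15 = 73/125
  d_4[s_2] = 44/75*1/3 + 31/75*8/15 = 52/125
d_4 = (s_1=73/125, s_2=52/125)

Answer: 73/125 52/125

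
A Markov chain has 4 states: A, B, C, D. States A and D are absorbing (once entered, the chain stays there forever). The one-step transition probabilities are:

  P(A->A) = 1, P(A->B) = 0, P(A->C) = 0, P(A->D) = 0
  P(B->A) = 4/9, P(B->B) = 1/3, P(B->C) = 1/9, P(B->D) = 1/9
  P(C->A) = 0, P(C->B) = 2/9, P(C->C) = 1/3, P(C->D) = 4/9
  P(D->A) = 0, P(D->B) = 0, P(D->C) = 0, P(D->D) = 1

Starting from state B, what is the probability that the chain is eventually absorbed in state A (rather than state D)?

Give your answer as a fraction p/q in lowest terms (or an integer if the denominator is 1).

Answer: 12/17

Derivation:
Let a_i = P(absorbed in A | start in state i).
Boundary conditions: a_A = 1, a_D = 0.
For each transient state i, a_i = sum_j P(i->j) * a_j:
  a_B = 4/9*a_A + 1/3*a_B + 1/9*a_C + 1/9*a_D
  a_C = 0*a_A + 2/9*a_B + 1/3*a_C + 4/9*a_D

Substituting a_A = 1 and a_D = 0, rearrange to (I - Q) a = r where r[i] = P(i -> A):
  [2/3, -1/9] . (a_B, a_C) = 4/9
  [-2/9, 2/3] . (a_B, a_C) = 0

Solving yields:
  a_B = 12/17
  a_C = 4/17

Starting state is B, so the absorption probability is a_B = 12/17.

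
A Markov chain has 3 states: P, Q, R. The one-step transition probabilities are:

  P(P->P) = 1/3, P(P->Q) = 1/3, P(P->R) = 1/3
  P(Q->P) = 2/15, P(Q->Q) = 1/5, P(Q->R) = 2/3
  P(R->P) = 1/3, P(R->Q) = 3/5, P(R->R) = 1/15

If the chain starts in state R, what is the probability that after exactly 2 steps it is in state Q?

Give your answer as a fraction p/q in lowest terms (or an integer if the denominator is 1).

Answer: 61/225

Derivation:
Computing P^2 by repeated multiplication:
P^1 =
  P: [1/3, 1/3, 1/3]
  Q: [2/15, 1/5, 2/3]
  R: [1/3, 3/5, 1/15]
P^2 =
  P: [4/15, 17/45, 16/45]
  Q: [22/75, 109/225, 2/9]
  R: [16/75, 61/225, 116/225]

(P^2)[R -> Q] = 61/225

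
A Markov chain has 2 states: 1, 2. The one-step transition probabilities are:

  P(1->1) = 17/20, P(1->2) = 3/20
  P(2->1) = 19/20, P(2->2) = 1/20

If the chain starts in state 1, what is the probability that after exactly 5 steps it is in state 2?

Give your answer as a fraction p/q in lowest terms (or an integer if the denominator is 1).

Answer: 27273/200000

Derivation:
Computing P^5 by repeated multiplication:
P^1 =
  1: [17/20, 3/20]
  2: [19/20, 1/20]
P^2 =
  1: [173/200, 27/200]
  2: [171/200, 29/200]
P^3 =
  1: [1727/2000, 273/2000]
  2: [1729/2000, 271/2000]
P^4 =
  1: [17273/20000, 2727/20000]
  2: [17271/20000, 2729/20000]
P^5 =
  1: [172727/200000, 27273/200000]
  2: [172729/200000, 27271/200000]

(P^5)[1 -> 2] = 27273/200000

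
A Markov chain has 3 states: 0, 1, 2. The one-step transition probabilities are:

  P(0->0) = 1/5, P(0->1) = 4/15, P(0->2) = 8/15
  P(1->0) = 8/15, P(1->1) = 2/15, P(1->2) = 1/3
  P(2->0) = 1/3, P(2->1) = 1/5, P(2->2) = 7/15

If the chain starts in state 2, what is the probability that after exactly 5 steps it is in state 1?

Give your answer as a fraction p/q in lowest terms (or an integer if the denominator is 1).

Computing P^5 by repeated multiplication:
P^1 =
  0: [1/5, 4/15, 8/15]
  1: [8/15, 2/15, 1/3]
  2: [1/3, 1/5, 7/15]
P^2 =
  0: [9/25, 44/225, 4/9]
  1: [13/45, 17/75, 109/225]
  2: [74/225, 47/225, 104/225]
P^3 =
  0: [73/225, 712/3375, 1568/3375]
  1: [1148/3375, 689/3375, 1538/3375]
  2: [1118/3375, 26/125, 311/675]
P^4 =
  0: [623/1875, 10508/50625, 23296/50625]
  1: [16646/50625, 392/1875, 4679/10125]
  2: [3349/10125, 10541/50625, 23339/50625]
P^5 =
  0: [83669/253125, 158188/759375, 70036/151875]
  1: [50317/151875, 157937/759375, 349853/759375]
  2: [251258/759375, 52693/253125, 350038/759375]

(P^5)[2 -> 1] = 52693/253125

Answer: 52693/253125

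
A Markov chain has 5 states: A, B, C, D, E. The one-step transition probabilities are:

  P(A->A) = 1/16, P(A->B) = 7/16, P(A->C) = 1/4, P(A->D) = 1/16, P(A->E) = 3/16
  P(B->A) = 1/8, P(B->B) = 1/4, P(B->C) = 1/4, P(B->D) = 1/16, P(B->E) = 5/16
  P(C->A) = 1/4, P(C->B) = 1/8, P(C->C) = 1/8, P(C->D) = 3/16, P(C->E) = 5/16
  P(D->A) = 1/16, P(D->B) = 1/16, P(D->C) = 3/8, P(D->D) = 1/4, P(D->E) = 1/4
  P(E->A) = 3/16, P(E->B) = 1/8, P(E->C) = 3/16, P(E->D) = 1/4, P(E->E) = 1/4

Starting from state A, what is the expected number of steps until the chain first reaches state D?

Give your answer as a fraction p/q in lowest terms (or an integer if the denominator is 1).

Answer: 42704/5863

Derivation:
Let h_i = expected steps to first reach D from state i.
Boundary: h_D = 0.
First-step equations for the other states:
  h_A = 1 + 1/16*h_A + 7/16*h_B + 1/4*h_C + 1/16*h_D + 3/16*h_E
  h_B = 1 + 1/8*h_A + 1/4*h_B + 1/4*h_C + 1/16*h_D + 5/16*h_E
  h_C = 1 + 1/4*h_A + 1/8*h_B + 1/8*h_C + 3/16*h_D + 5/16*h_E
  h_E = 1 + 3/16*h_A + 1/8*h_B + 3/16*h_C + 1/4*h_D + 1/4*h_E

Substituting h_D = 0 and rearranging gives the linear system (I - Q) h = 1:
  [15/16, -7/16, -1/4, -3/16] . (h_A, h_B, h_C, h_E) = 1
  [-1/8, 3/4, -1/4, -5/16] . (h_A, h_B, h_C, h_E) = 1
  [-1/4, -1/8, 7/8, -5/16] . (h_A, h_B, h_C, h_E) = 1
  [-3/16, -1/8, -3/16, 3/4] . (h_A, h_B, h_C, h_E) = 1

Solving yields:
  h_A = 42704/5863
  h_B = 41872/5863
  h_C = 3392/533
  h_E = 34800/5863

Starting state is A, so the expected hitting time is h_A = 42704/5863.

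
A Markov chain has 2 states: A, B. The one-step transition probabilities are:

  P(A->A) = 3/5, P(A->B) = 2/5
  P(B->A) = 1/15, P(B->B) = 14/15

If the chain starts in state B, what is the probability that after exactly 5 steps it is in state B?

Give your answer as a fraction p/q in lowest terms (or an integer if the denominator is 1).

Answer: 655574/759375

Derivation:
Computing P^5 by repeated multiplication:
P^1 =
  A: [3/5, 2/5]
  B: [1/15, 14/15]
P^2 =
  A: [29/75, 46/75]
  B: [23/225, 202/225]
P^3 =
  A: [307/1125, 818/1125]
  B: [409/3375, 2966/3375]
P^4 =
  A: [3581/16875, 13294/16875]
  B: [6647/50625, 43978/50625]
P^5 =
  A: [45523/253125, 207602/253125]
  B: [103801/759375, 655574/759375]

(P^5)[B -> B] = 655574/759375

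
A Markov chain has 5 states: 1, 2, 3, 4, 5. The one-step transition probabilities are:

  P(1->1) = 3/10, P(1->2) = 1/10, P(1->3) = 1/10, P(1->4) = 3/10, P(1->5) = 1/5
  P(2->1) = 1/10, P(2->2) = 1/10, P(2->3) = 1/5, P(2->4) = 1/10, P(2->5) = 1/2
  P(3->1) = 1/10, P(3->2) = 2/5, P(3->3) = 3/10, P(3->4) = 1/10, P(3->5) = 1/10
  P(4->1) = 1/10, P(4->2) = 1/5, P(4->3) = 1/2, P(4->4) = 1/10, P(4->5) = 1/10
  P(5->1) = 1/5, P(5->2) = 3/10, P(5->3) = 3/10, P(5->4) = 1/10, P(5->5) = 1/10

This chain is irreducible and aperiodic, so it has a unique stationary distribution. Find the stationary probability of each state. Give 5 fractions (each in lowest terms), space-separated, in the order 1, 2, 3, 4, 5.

The stationary distribution satisfies pi = pi * P, i.e.:
  pi_1 = 3/10*pi_1 + 1/10*pi_2 + 1/10*pi_3 + 1/10*pi_4 + 1/5*pi_5
  pi_2 = 1/10*pi_1 + 1/10*pi_2 + 2/5*pi_3 + 1/5*pi_4 + 3/10*pi_5
  pi_3 = 1/10*pi_1 + 1/5*pi_2 + 3/10*pi_3 + 1/2*pi_4 + 3/10*pi_5
  pi_4 = 3/10*pi_1 + 1/10*pi_2 + 1/10*pi_3 + 1/10*pi_4 + 1/10*pi_5
  pi_5 = 1/5*pi_1 + 1/2*pi_2 + 1/10*pi_3 + 1/10*pi_4 + 1/10*pi_5
with normalization: pi_1 + pi_2 + pi_3 + pi_4 + pi_5 = 1.

Using the first 4 balance equations plus normalization, the linear system A*pi = b is:
  [-7/10, 1/10, 1/10, 1/10, 1/5] . pi = 0
  [1/10, -9/10, 2/5, 1/5, 3/10] . pi = 0
  [1/10, 1/5, -7/10, 1/2, 3/10] . pi = 0
  [3/10, 1/10, 1/10, -9/10, 1/10] . pi = 0
  [1, 1, 1, 1, 1] . pi = 1

Solving yields:
  pi_1 = 811/5363
  pi_2 = 1269/5363
  pi_3 = 2919/10726
  pi_4 = 1397/10726
  pi_5 = 1125/5363

Verification (pi * P):
  811/5363*3/10 + 1269/5363*1/10 + 2919/10726*1/10 + 1397/10726*1/10 + 1125/5363*1/5 = 811/5363 = pi_1  (ok)
  811/5363*1/10 + 1269/5363*1/10 + 2919/10726*2/5 + 1397/10726*1/5 + 1125/5363*3/10 = 1269/5363 = pi_2  (ok)
  811/5363*1/10 + 1269/5363*1/5 + 2919/10726*3/10 + 1397/10726*1/2 + 1125/5363*3/10 = 2919/10726 = pi_3  (ok)
  811/5363*3/10 + 1269/5363*1/10 + 2919/10726*1/10 + 1397/10726*1/10 + 1125/5363*1/10 = 1397/10726 = pi_4  (ok)
  811/5363*1/5 + 1269/5363*1/2 + 2919/10726*1/10 + 1397/10726*1/10 + 1125/5363*1/10 = 1125/5363 = pi_5  (ok)

Answer: 811/5363 1269/5363 2919/10726 1397/10726 1125/5363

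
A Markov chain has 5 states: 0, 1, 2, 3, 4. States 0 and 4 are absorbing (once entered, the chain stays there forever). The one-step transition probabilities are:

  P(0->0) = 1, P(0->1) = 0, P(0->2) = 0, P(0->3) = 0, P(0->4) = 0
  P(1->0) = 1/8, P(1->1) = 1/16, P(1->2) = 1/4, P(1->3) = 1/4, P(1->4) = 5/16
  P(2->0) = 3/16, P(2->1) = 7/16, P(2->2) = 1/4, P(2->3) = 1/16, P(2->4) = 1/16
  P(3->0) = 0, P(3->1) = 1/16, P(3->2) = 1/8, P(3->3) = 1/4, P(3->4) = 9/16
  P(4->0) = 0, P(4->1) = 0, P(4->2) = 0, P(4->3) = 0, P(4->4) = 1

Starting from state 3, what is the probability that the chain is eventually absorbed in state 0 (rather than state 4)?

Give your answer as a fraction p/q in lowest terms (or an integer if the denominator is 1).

Let a_i = P(absorbed in 0 | start in state i).
Boundary conditions: a_0 = 1, a_4 = 0.
For each transient state i, a_i = sum_j P(i->j) * a_j:
  a_1 = 1/8*a_0 + 1/16*a_1 + 1/4*a_2 + 1/4*a_3 + 5/16*a_4
  a_2 = 3/16*a_0 + 7/16*a_1 + 1/4*a_2 + 1/16*a_3 + 1/16*a_4
  a_3 = 0*a_0 + 1/16*a_1 + 1/8*a_2 + 1/4*a_3 + 9/16*a_4

Substituting a_0 = 1 and a_4 = 0, rearrange to (I - Q) a = r where r[i] = P(i -> 0):
  [15/16, -1/4, -1/4] . (a_1, a_2, a_3) = 1/8
  [-7/16, 3/4, -1/16] . (a_1, a_2, a_3) = 3/16
  [-1/16, -1/8, 3/4] . (a_1, a_2, a_3) = 0

Solving yields:
  a_1 = 226/843
  a_2 = 349/843
  a_3 = 77/843

Starting state is 3, so the absorption probability is a_3 = 77/843.

Answer: 77/843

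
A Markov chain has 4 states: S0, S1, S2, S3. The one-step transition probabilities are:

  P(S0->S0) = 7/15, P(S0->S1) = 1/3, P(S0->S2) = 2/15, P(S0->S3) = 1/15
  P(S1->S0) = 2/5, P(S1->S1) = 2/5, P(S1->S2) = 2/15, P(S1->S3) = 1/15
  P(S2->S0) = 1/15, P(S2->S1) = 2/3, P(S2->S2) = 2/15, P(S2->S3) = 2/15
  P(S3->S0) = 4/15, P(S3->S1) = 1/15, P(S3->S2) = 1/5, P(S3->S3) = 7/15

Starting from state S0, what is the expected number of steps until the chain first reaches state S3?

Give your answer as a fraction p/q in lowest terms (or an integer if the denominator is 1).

Let h_i = expected steps to first reach S3 from state i.
Boundary: h_S3 = 0.
First-step equations for the other states:
  h_S0 = 1 + 7/15*h_S0 + 1/3*h_S1 + 2/15*h_S2 + 1/15*h_S3
  h_S1 = 1 + 2/5*h_S0 + 2/5*h_S1 + 2/15*h_S2 + 1/15*h_S3
  h_S2 = 1 + 1/15*h_S0 + 2/3*h_S1 + 2/15*h_S2 + 2/15*h_S3

Substituting h_S3 = 0 and rearranging gives the linear system (I - Q) h = 1:
  [8/15, -1/3, -2/15] . (h_S0, h_S1, h_S2) = 1
  [-2/5, 3/5, -2/15] . (h_S0, h_S1, h_S2) = 1
  [-1/15, -2/3, 13/15] . (h_S0, h_S1, h_S2) = 1

Solving yields:
  h_S0 = 225/17
  h_S1 = 225/17
  h_S2 = 210/17

Starting state is S0, so the expected hitting time is h_S0 = 225/17.

Answer: 225/17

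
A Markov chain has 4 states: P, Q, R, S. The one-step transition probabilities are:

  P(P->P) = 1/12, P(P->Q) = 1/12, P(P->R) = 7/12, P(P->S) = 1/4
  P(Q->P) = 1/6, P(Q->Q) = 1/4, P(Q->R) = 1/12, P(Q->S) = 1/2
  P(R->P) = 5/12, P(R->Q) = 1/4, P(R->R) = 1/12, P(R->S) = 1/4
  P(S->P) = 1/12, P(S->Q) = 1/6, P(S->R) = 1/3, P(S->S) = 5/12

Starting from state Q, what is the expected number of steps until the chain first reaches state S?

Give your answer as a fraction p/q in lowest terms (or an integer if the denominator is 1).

Answer: 69/28

Derivation:
Let h_i = expected steps to first reach S from state i.
Boundary: h_S = 0.
First-step equations for the other states:
  h_P = 1 + 1/12*h_P + 1/12*h_Q + 7/12*h_R + 1/4*h_S
  h_Q = 1 + 1/6*h_P + 1/4*h_Q + 1/12*h_R + 1/2*h_S
  h_R = 1 + 5/12*h_P + 1/4*h_Q + 1/12*h_R + 1/4*h_S

Substituting h_S = 0 and rearranging gives the linear system (I - Q) h = 1:
  [11/12, -1/12, -7/12] . (h_P, h_Q, h_R) = 1
  [-1/6, 3/4, -1/12] . (h_P, h_Q, h_R) = 1
  [-5/12, -1/4, 11/12] . (h_P, h_Q, h_R) = 1

Solving yields:
  h_P = 24/7
  h_Q = 69/28
  h_R = 93/28

Starting state is Q, so the expected hitting time is h_Q = 69/28.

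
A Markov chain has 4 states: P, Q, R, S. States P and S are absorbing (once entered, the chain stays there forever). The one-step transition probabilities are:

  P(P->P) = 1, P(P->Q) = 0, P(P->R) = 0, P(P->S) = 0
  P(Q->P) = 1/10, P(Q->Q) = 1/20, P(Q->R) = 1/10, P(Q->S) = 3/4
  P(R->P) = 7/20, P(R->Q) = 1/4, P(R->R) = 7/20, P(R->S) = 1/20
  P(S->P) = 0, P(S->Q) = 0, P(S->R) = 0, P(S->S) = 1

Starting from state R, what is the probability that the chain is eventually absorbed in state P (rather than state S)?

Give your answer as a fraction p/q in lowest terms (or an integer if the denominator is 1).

Let a_i = P(absorbed in P | start in state i).
Boundary conditions: a_P = 1, a_S = 0.
For each transient state i, a_i = sum_j P(i->j) * a_j:
  a_Q = 1/10*a_P + 1/20*a_Q + 1/10*a_R + 3/4*a_S
  a_R = 7/20*a_P + 1/4*a_Q + 7/20*a_R + 1/20*a_S

Substituting a_P = 1 and a_S = 0, rearrange to (I - Q) a = r where r[i] = P(i -> P):
  [19/20, -1/10] . (a_Q, a_R) = 1/10
  [-1/4, 13/20] . (a_Q, a_R) = 7/20

Solving yields:
  a_Q = 40/237
  a_R = 143/237

Starting state is R, so the absorption probability is a_R = 143/237.

Answer: 143/237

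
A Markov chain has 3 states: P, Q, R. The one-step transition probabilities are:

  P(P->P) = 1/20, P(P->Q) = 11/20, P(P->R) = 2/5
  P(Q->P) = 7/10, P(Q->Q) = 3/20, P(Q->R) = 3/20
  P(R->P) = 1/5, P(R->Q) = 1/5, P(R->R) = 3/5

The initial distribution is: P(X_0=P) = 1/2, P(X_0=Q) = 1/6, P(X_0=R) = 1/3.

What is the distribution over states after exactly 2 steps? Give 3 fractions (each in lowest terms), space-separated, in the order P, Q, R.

Answer: 169/480 611/2400 59/150

Derivation:
Propagating the distribution step by step (d_{t+1} = d_t * P):
d_0 = (P=1/2, Q=1/6, R=1/3)
  d_1[P] = 1/2*1/20 + 1/6*7/10 + 1/3*1/5 = 5/24
  d_1[Q] = 1/2*11/20 + 1/6*3/20 + 1/3*1/5 = 11/30
  d_1[R] = 1/2*2/5 + 1/6*3/20 + 1/3*3/5 = 17/40
d_1 = (P=5/24, Q=11/30, R=17/40)
  d_2[P] = 5/24*1/20 + 11/30*7/10 + 17/40*1/5 = 169/480
  d_2[Q] = 5/24*11/20 + 11/30*3/20 + 17/40*1/5 = 611/2400
  d_2[R] = 5/24*2/5 + 11/30*3/20 + 17/40*3/5 = 59/150
d_2 = (P=169/480, Q=611/2400, R=59/150)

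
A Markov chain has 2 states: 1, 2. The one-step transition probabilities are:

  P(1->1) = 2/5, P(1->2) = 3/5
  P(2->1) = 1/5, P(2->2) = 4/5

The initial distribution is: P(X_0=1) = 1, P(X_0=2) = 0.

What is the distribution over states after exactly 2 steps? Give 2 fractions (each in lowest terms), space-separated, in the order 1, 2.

Answer: 7/25 18/25

Derivation:
Propagating the distribution step by step (d_{t+1} = d_t * P):
d_0 = (1=1, 2=0)
  d_1[1] = 1*2/5 + 0*1/5 = 2/5
  d_1[2] = 1*3/5 + 0*4/5 = 3/5
d_1 = (1=2/5, 2=3/5)
  d_2[1] = 2/5*2/5 + 3/5*1/5 = 7/25
  d_2[2] = 2/5*3/5 + 3/5*4/5 = 18/25
d_2 = (1=7/25, 2=18/25)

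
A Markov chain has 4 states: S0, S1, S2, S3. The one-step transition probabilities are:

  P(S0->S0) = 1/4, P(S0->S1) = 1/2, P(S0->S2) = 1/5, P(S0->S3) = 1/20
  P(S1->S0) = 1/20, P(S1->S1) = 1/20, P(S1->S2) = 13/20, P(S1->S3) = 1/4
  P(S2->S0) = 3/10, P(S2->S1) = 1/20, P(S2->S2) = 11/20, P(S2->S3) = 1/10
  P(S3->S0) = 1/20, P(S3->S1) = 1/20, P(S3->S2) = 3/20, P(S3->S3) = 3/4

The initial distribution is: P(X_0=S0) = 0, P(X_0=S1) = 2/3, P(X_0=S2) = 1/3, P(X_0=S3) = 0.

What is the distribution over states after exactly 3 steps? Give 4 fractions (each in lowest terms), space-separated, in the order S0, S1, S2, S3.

Answer: 813/4000 1231/8000 3103/8000 51/200

Derivation:
Propagating the distribution step by step (d_{t+1} = d_t * P):
d_0 = (S0=0, S1=2/3, S2=1/3, S3=0)
  d_1[S0] = 0*1/4 + 2/3*1/20 + 1/3*3/10 + 0*1/20 = 2/15
  d_1[S1] = 0*1/2 + 2/3*1/20 + 1/3*1/20 + 0*1/20 = 1/20
  d_1[S2] = 0*1/5 + 2/3*13/20 + 1/3*11/20 + 0*3/20 = 37/60
  d_1[S3] = 0*1/20 + 2/3*1/4 + 1/3*1/10 + 0*3/4 = 1/5
d_1 = (S0=2/15, S1=1/20, S2=37/60, S3=1/5)
  d_2[S0] = 2/15*1/4 + 1/20*1/20 + 37/60*3/10 + 1/5*1/20 = 277/1200
  d_2[S1] = 2/15*1/2 + 1/20*1/20 + 37/60*1/20 + 1/5*1/20 = 11/100
  d_2[S2] = 2/15*1/5 + 1/20*13/20 + 37/60*11/20 + 1/5*3/20 = 257/600
  d_2[S3] = 2/15*1/20 + 1/20*1/4 + 37/60*1/10 + 1/5*3/4 = 277/1200
d_2 = (S0=277/1200, S1=11/100, S2=257/600, S3=277/1200)
  d_3[S0] = 277/1200*1/4 + 11/100*1/20 + 257/600*3/10 + 277/1200*1/20 = 813/4000
  d_3[S1] = 277/1200*1/2 + 11/100*1/20 + 257/600*1/20 + 277/1200*1/20 = 1231/8000
  d_3[S2] = 277/1200*1/5 + 11/100*13/20 + 257/600*11/20 + 277/1200*3/20 = 3103/8000
  d_3[S3] = 277/1200*1/20 + 11/100*1/4 + 257/600*1/10 + 277/1200*3/4 = 51/200
d_3 = (S0=813/4000, S1=1231/8000, S2=3103/8000, S3=51/200)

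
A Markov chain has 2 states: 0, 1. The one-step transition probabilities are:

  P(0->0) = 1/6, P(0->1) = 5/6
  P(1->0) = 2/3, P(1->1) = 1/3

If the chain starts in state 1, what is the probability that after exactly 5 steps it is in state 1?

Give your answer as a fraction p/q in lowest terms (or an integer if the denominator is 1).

Computing P^5 by repeated multiplication:
P^1 =
  0: [1/6, 5/6]
  1: [2/3, 1/3]
P^2 =
  0: [7/12, 5/12]
  1: [1/3, 2/3]
P^3 =
  0: [3/8, 5/8]
  1: [1/2, 1/2]
P^4 =
  0: [23/48, 25/48]
  1: [5/12, 7/12]
P^5 =
  0: [41/96, 55/96]
  1: [11/24, 13/24]

(P^5)[1 -> 1] = 13/24

Answer: 13/24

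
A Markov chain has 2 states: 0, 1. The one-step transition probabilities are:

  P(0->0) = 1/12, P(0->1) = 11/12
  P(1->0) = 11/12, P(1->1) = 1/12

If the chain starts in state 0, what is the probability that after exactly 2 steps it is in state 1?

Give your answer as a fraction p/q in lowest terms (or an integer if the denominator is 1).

Answer: 11/72

Derivation:
Computing P^2 by repeated multiplication:
P^1 =
  0: [1/12, 11/12]
  1: [11/12, 1/12]
P^2 =
  0: [61/72, 11/72]
  1: [11/72, 61/72]

(P^2)[0 -> 1] = 11/72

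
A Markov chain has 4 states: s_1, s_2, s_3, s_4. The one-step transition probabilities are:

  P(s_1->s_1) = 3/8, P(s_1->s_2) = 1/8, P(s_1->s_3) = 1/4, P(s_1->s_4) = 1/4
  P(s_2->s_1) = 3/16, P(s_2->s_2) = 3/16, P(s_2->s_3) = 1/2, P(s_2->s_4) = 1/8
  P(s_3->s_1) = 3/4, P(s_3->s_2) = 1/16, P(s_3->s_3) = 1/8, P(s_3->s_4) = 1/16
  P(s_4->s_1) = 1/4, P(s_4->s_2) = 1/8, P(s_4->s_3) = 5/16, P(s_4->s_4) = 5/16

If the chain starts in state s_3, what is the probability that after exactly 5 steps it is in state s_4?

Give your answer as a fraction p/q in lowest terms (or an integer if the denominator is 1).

Answer: 209071/1048576

Derivation:
Computing P^5 by repeated multiplication:
P^1 =
  s_1: [3/8, 1/8, 1/4, 1/4]
  s_2: [3/16, 3/16, 1/2, 1/8]
  s_3: [3/4, 1/16, 1/8, 1/16]
  s_4: [1/4, 1/8, 5/16, 5/16]
P^2 =
  s_1: [53/128, 15/128, 17/64, 13/64]
  s_2: [131/256, 27/256, 31/128, 9/64]
  s_3: [103/256, 31/256, 65/256, 57/256]
  s_4: [55/128, 29/256, 67/256, 25/128]
P^3 =
  s_1: [875/2048, 237/2048, 265/1024, 203/1024]
  s_2: [1755/4096, 477/4096, 261/1024, 205/1024]
  s_3: [1719/4096, 239/2048, 1075/4096, 103/512]
  s_4: [1751/4096, 237/2048, 33/128, 815/4096]
P^4 =
  s_1: [13945/32768, 3803/32768, 4243/16384, 3267/16384]
  s_2: [27769/65536, 7625/65536, 133/512, 6559/32768]
  s_3: [3493/8192, 7595/65536, 8485/32768, 13027/65536]
  s_4: [6965/16384, 3805/32768, 16983/65536, 13083/65536]
P^5 =
  s_1: [223047/524288, 60853/524288, 67923/262144, 52271/262144]
  s_2: [446249/1048576, 121673/1048576, 135857/524288, 52235/262144]
  s_3: [446197/1048576, 121697/1048576, 271611/1048576, 209071/1048576]
  s_4: [223059/524288, 121699/1048576, 271701/1048576, 104529/524288]

(P^5)[s_3 -> s_4] = 209071/1048576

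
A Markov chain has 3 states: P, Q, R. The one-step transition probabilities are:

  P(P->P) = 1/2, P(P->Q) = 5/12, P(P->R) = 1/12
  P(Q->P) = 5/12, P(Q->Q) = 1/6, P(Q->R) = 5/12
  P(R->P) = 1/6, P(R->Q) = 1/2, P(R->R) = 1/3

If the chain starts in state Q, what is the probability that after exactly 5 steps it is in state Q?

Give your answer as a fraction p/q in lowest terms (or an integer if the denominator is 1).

Computing P^5 by repeated multiplication:
P^1 =
  P: [1/2, 5/12, 1/12]
  Q: [5/12, 1/6, 5/12]
  R: [1/6, 1/2, 1/3]
P^2 =
  P: [7/16, 23/72, 35/144]
  Q: [25/72, 59/144, 35/144]
  R: [25/72, 23/72, 1/3]
P^3 =
  P: [113/288, 617/1728, 433/1728]
  Q: [665/1728, 289/864, 485/1728]
  R: [313/864, 35/96, 59/216]
P^4 =
  P: [99/256, 3611/10368, 5495/20736]
  Q: [3925/10368, 7391/20736, 5495/20736]
  R: [3925/10368, 3611/10368, 59/216]
P^5 =
  P: [15869/41472, 87509/248832, 66109/248832]
  Q: [95045/248832, 43501/124416, 66785/248832]
  R: [47269/124416, 4871/13824, 8327/31104]

(P^5)[Q -> Q] = 43501/124416

Answer: 43501/124416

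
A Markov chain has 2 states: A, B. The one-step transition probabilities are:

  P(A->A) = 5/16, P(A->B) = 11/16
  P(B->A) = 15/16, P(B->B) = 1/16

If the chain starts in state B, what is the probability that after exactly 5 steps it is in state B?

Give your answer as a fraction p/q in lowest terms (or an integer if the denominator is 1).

Computing P^5 by repeated multiplication:
P^1 =
  A: [5/16, 11/16]
  B: [15/16, 1/16]
P^2 =
  A: [95/128, 33/128]
  B: [45/128, 83/128]
P^3 =
  A: [485/1024, 539/1024]
  B: [735/1024, 289/1024]
P^4 =
  A: [5255/8192, 2937/8192]
  B: [4005/8192, 4187/8192]
P^5 =
  A: [35165/65536, 30371/65536]
  B: [41415/65536, 24121/65536]

(P^5)[B -> B] = 24121/65536

Answer: 24121/65536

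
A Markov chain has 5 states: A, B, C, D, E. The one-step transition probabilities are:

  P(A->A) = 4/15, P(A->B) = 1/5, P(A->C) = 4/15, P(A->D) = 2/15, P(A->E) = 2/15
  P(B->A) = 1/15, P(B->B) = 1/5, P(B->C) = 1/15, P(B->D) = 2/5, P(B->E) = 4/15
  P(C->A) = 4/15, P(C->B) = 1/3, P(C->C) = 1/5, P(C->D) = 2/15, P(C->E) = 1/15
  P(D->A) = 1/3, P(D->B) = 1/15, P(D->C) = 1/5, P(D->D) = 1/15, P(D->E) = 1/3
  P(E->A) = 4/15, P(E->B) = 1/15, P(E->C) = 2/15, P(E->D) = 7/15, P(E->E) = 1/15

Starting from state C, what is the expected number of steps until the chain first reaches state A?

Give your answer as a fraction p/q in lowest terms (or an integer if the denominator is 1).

Let h_i = expected steps to first reach A from state i.
Boundary: h_A = 0.
First-step equations for the other states:
  h_B = 1 + 1/15*h_A + 1/5*h_B + 1/15*h_C + 2/5*h_D + 4/15*h_E
  h_C = 1 + 4/15*h_A + 1/3*h_B + 1/5*h_C + 2/15*h_D + 1/15*h_E
  h_D = 1 + 1/3*h_A + 1/15*h_B + 1/5*h_C + 1/15*h_D + 1/3*h_E
  h_E = 1 + 4/15*h_A + 1/15*h_B + 2/15*h_C + 7/15*h_D + 1/15*h_E

Substituting h_A = 0 and rearranging gives the linear system (I - Q) h = 1:
  [4/5, -1/15, -2/5, -4/15] . (h_B, h_C, h_D, h_E) = 1
  [-1/3, 4/5, -2/15, -1/15] . (h_B, h_C, h_D, h_E) = 1
  [-1/15, -1/5, 14/15, -1/3] . (h_B, h_C, h_D, h_E) = 1
  [-1/15, -2/15, -7/15, 14/15] . (h_B, h_C, h_D, h_E) = 1

Solving yields:
  h_B = 1627/346
  h_C = 716/173
  h_D = 1267/346
  h_E = 1325/346

Starting state is C, so the expected hitting time is h_C = 716/173.

Answer: 716/173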